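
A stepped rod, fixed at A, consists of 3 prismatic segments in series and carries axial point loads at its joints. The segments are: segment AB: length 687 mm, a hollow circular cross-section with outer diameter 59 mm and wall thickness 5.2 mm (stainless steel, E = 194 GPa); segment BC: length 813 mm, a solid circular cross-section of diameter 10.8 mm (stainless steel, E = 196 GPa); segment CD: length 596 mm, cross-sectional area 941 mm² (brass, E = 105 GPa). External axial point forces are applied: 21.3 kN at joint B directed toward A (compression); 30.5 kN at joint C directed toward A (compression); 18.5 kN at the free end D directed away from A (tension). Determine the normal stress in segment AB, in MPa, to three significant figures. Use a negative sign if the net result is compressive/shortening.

Internal axial forces (sectioning from the free end, tension +): N_CD = 18.5 kN, N_BC = -12 kN, N_AB = -33.3 kN.
A_AB = 878.9 mm².
σ_AB = N_AB/A_AB = -33300/878.9 = -37.89 MPa.

-37.9 MPa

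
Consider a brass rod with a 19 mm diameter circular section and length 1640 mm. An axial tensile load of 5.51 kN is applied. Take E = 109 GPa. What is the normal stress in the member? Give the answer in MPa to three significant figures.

19.4 MPa

A = 283.5 mm².
σ = N/A = 5510/283.5 = 19.43 MPa.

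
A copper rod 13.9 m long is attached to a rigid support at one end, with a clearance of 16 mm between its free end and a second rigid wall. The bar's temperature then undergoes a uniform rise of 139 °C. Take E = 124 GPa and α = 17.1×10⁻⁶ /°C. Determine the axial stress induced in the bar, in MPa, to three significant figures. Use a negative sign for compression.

-152 MPa

Free thermal expansion αLΔT = 17.1e-6 · 13900 · 139 = 33.04 mm.
The walls engage after the gap closes; constrained expansion = 33.04 − 16 = 17.04 mm.
The walls impose strain ε = −(17.04)/13900 = -1.2258e-03; σ = Eε = 124000 · -1.2258e-03 = -152 MPa.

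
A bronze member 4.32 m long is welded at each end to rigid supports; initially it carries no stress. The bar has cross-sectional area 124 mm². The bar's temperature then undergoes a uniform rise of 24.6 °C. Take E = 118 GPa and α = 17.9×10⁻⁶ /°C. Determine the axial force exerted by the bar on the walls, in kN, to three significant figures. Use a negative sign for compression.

-6.44 kN

Free thermal expansion αLΔT = 17.9e-6 · 4320 · 24.6 = 1.902 mm.
The walls impose strain ε = −(1.902)/4320 = -4.4034e-04; σ = Eε = 118000 · -4.4034e-04 = -51.96 MPa.
Wall reaction R = σ·A = -51.96·124 = -6443 N = -6.443 kN.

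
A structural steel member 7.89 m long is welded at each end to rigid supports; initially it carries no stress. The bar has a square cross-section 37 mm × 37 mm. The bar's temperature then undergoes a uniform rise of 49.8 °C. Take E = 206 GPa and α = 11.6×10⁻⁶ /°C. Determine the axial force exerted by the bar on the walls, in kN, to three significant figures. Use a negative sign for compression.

-163 kN

Free thermal expansion αLΔT = 11.6e-6 · 7890 · 49.8 = 4.558 mm.
The walls impose strain ε = −(4.558)/7890 = -5.7768e-04; σ = Eε = 206000 · -5.7768e-04 = -119 MPa.
Wall reaction R = σ·A = -119·1369 = -162900 N = -162.9 kN.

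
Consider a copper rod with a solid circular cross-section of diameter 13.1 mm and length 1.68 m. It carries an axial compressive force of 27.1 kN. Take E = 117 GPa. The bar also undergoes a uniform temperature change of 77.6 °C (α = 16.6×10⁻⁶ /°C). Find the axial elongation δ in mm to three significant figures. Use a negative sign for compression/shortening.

-0.723 mm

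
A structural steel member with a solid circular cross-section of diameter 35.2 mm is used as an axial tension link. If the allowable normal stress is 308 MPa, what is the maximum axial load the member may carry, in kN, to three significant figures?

300 kN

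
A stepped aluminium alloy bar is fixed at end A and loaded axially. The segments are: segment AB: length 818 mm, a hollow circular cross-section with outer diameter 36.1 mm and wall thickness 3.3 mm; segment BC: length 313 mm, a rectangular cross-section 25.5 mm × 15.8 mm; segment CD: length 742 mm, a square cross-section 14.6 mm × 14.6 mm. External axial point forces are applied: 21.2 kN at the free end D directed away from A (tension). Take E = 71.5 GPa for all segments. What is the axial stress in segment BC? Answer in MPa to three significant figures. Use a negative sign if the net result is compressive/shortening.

52.6 MPa

Internal axial forces (sectioning from the free end, tension +): N_CD = 21.2 kN, N_BC = 21.2 kN, N_AB = 21.2 kN.
A_BC = 402.9 mm².
σ_BC = N_BC/A_BC = 21200/402.9 = 52.62 MPa.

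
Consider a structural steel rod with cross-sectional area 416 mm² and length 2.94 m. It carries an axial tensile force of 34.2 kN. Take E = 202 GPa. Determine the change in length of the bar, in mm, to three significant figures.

δ_mech = NL/(AE) = 34200·2940/(416·202000) = 1.197 mm.

1.20 mm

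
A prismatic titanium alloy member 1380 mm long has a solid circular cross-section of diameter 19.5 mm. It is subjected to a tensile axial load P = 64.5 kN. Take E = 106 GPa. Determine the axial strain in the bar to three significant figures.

A = 298.6 mm².
σ = N/A = 216 MPa; ε = σ/E = 216/106000 = 2.037e-03.

0.00204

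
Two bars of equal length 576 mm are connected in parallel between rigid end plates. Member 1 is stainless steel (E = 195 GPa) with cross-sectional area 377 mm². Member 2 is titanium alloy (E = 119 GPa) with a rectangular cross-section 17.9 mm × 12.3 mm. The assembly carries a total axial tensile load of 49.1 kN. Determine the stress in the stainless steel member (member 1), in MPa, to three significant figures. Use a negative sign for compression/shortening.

96.0 MPa

A_2 = 220.2 mm².
Equal strain + equilibrium ⇒ each member carries load in proportion to AE: A₁E₁ = 73520000 N, A₂E₂ = 26200000 N, ΣAE = 99720000 N.
σ₁ = P·E₁/ΣAE = 49100·195000/99720000 = 96.02 MPa.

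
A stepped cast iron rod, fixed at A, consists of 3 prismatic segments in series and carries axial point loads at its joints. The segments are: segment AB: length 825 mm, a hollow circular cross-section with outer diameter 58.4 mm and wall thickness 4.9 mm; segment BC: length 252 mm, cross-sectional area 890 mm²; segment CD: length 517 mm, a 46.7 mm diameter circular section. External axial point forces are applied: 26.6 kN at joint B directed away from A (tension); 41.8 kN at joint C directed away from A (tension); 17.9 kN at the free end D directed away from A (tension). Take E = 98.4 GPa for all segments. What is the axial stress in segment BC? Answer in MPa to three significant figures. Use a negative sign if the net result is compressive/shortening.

67.1 MPa

Internal axial forces (sectioning from the free end, tension +): N_CD = 17.9 kN, N_BC = 59.7 kN, N_AB = 86.3 kN.
σ_BC = N_BC/A_BC = 59700/890 = 67.08 MPa.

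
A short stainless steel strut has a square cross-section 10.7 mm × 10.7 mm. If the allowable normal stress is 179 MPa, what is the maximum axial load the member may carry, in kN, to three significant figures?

A = 114.5 mm².
P_max = σ_allow · A = 179 · 114.5 = 20490 N = 20.49 kN.

20.5 kN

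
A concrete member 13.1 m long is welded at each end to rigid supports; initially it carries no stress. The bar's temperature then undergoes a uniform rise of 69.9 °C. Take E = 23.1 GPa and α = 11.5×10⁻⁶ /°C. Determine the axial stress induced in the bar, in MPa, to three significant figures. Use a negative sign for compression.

Free thermal expansion αLΔT = 11.5e-6 · 13100 · 69.9 = 10.53 mm.
The walls impose strain ε = −(10.53)/13100 = -8.0385e-04; σ = Eε = 23100 · -8.0385e-04 = -18.57 MPa.

-18.6 MPa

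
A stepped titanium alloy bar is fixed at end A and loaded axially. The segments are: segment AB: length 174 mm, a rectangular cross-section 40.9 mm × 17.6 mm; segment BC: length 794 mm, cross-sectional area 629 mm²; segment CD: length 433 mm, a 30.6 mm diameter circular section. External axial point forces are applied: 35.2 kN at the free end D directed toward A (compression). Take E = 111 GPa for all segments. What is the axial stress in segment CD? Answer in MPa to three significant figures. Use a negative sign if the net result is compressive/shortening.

-47.9 MPa

Internal axial forces (sectioning from the free end, tension +): N_CD = -35.2 kN, N_BC = -35.2 kN, N_AB = -35.2 kN.
A_CD = 735.4 mm².
σ_CD = N_CD/A_CD = -35200/735.4 = -47.86 MPa.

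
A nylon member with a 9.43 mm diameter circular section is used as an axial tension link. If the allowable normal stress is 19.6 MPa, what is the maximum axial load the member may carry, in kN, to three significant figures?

A = 69.84 mm².
P_max = σ_allow · A = 19.6 · 69.84 = 1369 N = 1.369 kN.

1.37 kN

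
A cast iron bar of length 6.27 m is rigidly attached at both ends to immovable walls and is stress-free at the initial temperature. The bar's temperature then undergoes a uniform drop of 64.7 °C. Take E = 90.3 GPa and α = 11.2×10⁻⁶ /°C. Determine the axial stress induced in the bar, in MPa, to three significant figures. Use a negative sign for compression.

65.4 MPa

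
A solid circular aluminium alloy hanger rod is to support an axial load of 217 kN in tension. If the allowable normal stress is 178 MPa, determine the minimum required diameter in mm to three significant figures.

Required area A ≥ P/σ_allow = 217000/178 = 1219 mm².
For a solid circular section, d ≥ √(4A/π) = 39.4 mm.

39.4 mm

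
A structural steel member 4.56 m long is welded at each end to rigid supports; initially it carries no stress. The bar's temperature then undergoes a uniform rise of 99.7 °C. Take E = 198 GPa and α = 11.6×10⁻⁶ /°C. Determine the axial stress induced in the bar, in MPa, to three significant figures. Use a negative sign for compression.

-229 MPa

Free thermal expansion αLΔT = 11.6e-6 · 4560 · 99.7 = 5.274 mm.
The walls impose strain ε = −(5.274)/4560 = -1.1565e-03; σ = Eε = 198000 · -1.1565e-03 = -229 MPa.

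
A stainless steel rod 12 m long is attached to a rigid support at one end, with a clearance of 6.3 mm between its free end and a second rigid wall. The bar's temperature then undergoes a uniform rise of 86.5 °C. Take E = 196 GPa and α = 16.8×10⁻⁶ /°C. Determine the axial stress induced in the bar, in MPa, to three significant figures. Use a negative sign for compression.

Free thermal expansion αLΔT = 16.8e-6 · 12000 · 86.5 = 17.44 mm.
The walls engage after the gap closes; constrained expansion = 17.44 − 6.3 = 11.14 mm.
The walls impose strain ε = −(11.14)/12000 = -9.2820e-04; σ = Eε = 196000 · -9.2820e-04 = -181.9 MPa.

-182 MPa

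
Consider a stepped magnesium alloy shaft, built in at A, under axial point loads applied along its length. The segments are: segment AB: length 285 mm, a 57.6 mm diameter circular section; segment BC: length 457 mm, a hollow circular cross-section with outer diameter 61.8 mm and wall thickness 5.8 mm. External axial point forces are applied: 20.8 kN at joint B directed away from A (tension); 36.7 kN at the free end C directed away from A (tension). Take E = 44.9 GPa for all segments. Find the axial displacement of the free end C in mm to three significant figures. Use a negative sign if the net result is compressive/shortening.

0.506 mm

Internal axial forces (sectioning from the free end, tension +): N_BC = 36.7 kN, N_AB = 57.5 kN.
A_AB = 2606 mm².
A_BC = 1020 mm².
δ_AB = 57500·285/(2606·44900) = 0.1401 mm
δ_BC = 36700·457/(1020·44900) = 0.3661 mm
δ = Σδ_i = 0.5061 mm.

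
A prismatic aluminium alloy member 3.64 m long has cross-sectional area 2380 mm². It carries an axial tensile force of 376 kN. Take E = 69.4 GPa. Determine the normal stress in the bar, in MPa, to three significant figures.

σ = N/A = 376000/2380 = 158 MPa.

158 MPa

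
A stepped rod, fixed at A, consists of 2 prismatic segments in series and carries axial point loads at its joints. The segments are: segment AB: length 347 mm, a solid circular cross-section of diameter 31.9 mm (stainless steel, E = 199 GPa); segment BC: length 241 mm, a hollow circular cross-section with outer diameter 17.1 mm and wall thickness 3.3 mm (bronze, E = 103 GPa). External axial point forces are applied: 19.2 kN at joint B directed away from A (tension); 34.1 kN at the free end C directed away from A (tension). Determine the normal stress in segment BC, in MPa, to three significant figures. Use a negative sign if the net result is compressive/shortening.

238 MPa

Internal axial forces (sectioning from the free end, tension +): N_BC = 34.1 kN, N_AB = 53.3 kN.
A_BC = 143.1 mm².
σ_BC = N_BC/A_BC = 34100/143.1 = 238.3 MPa.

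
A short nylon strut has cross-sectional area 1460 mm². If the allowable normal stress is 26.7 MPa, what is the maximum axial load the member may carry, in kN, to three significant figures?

39.0 kN

P_max = σ_allow · A = 26.7 · 1460 = 38980 N = 38.98 kN.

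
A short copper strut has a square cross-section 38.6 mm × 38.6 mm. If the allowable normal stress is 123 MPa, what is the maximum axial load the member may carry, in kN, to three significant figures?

A = 1490 mm².
P_max = σ_allow · A = 123 · 1490 = 183300 N = 183.3 kN.

183 kN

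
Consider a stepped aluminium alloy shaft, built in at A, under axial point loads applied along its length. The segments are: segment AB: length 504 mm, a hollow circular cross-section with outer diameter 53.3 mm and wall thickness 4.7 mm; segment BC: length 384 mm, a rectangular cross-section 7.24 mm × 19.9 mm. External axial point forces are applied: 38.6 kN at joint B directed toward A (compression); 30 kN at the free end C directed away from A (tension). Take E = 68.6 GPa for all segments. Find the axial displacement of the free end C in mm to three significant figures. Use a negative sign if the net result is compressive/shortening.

1.08 mm

Internal axial forces (sectioning from the free end, tension +): N_BC = 30 kN, N_AB = -8.6 kN.
A_AB = 717.6 mm².
A_BC = 144.1 mm².
δ_AB = -8600·504/(717.6·68600) = -0.08805 mm
δ_BC = 30000·384/(144.1·68600) = 1.166 mm
δ = Σδ_i = 1.078 mm.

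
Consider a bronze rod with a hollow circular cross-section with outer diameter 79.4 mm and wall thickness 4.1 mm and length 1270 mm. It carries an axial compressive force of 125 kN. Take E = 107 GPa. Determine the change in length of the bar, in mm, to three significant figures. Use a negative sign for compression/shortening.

A = 969.9 mm².
δ_mech = NL/(AE) = -125000·1270/(969.9·107000) = -1.53 mm.

-1.53 mm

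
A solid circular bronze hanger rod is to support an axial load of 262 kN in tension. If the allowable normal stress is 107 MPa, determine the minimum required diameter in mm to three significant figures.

55.8 mm

Required area A ≥ P/σ_allow = 262000/107 = 2449 mm².
For a solid circular section, d ≥ √(4A/π) = 55.84 mm.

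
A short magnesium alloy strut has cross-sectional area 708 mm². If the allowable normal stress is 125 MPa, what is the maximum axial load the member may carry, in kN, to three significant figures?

P_max = σ_allow · A = 125 · 708 = 88500 N = 88.5 kN.

88.5 kN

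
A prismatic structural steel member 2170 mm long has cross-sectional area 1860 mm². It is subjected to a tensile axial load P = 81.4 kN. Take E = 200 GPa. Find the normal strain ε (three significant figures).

2.19e-04

σ = N/A = 43.76 MPa; ε = σ/E = 43.76/200000 = 2.188e-04.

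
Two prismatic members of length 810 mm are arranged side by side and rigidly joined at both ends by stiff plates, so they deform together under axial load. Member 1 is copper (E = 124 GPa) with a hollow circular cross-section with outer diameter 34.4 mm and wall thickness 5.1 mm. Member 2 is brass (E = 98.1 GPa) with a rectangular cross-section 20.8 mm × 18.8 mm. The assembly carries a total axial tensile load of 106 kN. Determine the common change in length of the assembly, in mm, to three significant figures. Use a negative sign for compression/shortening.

0.889 mm

A_1 = 469.4 mm².
A_2 = 391 mm².
Equal strain + equilibrium ⇒ each member carries load in proportion to AE: A₁E₁ = 58210000 N, A₂E₂ = 38360000 N, ΣAE = 96570000 N.
δ = PL/ΣAE = 106000·810/96570000 = 0.8891 mm.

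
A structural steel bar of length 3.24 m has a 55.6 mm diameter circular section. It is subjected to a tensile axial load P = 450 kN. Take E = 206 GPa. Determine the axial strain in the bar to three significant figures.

9.00e-04

A = 2428 mm².
σ = N/A = 185.3 MPa; ε = σ/E = 185.3/206000 = 8.997e-04.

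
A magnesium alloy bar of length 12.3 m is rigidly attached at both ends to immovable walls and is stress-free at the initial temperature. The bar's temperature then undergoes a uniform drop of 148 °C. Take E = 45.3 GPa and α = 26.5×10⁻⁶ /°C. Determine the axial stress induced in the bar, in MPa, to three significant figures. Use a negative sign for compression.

Free thermal expansion αLΔT = 26.5e-6 · 12300 · -148 = -48.24 mm.
The walls impose strain ε = −(-48.24)/12300 = 3.9220e-03; σ = Eε = 45300 · 3.9220e-03 = 177.7 MPa.

178 MPa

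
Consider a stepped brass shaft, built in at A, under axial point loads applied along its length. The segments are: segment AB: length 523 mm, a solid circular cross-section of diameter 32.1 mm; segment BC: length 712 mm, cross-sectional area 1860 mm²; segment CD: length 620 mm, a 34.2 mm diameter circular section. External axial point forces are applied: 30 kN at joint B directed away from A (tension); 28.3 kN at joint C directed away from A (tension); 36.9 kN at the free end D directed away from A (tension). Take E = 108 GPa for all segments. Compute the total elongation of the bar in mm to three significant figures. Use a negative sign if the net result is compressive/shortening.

Internal axial forces (sectioning from the free end, tension +): N_CD = 36.9 kN, N_BC = 65.2 kN, N_AB = 95.2 kN.
A_AB = 809.3 mm².
A_CD = 918.6 mm².
δ_AB = 95200·523/(809.3·108000) = 0.5697 mm
δ_BC = 65200·712/(1860·108000) = 0.2311 mm
δ_CD = 36900·620/(918.6·108000) = 0.2306 mm
δ = Σδ_i = 1.031 mm.

1.03 mm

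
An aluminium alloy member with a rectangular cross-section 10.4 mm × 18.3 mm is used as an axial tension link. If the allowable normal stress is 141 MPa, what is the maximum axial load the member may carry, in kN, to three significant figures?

A = 190.3 mm².
P_max = σ_allow · A = 141 · 190.3 = 26840 N = 26.84 kN.

26.8 kN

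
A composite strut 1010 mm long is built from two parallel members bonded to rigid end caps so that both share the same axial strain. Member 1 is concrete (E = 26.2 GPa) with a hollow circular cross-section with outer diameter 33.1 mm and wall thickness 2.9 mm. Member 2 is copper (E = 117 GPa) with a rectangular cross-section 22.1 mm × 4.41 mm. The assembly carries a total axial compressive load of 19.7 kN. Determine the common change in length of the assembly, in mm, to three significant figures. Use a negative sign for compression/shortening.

A_1 = 275.1 mm².
A_2 = 97.46 mm².
Equal strain + equilibrium ⇒ each member carries load in proportion to AE: A₁E₁ = 7209000 N, A₂E₂ = 11400000 N, ΣAE = 18610000 N.
δ = PL/ΣAE = -19700·1010/18610000 = -1.069 mm.

-1.07 mm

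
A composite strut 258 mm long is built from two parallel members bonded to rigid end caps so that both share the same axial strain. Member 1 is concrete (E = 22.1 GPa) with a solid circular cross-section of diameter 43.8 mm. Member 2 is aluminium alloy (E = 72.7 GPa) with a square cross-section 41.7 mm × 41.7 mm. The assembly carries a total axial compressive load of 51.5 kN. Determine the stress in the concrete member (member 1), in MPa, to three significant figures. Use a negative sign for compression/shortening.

A_1 = 1507 mm².
A_2 = 1739 mm².
Equal strain + equilibrium ⇒ each member carries load in proportion to AE: A₁E₁ = 33300000 N, A₂E₂ = 126400000 N, ΣAE = 159700000 N.
σ₁ = P·E₁/ΣAE = -51500·22100/159700000 = -7.126 MPa.

-7.13 MPa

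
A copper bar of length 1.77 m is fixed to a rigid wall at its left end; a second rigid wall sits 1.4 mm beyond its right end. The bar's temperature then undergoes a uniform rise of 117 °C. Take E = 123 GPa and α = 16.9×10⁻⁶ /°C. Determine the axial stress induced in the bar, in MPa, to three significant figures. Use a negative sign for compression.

-146 MPa

Free thermal expansion αLΔT = 16.9e-6 · 1770 · 117 = 3.5 mm.
The walls engage after the gap closes; constrained expansion = 3.5 − 1.4 = 2.1 mm.
The walls impose strain ε = −(2.1)/1770 = -1.1863e-03; σ = Eε = 123000 · -1.1863e-03 = -145.9 MPa.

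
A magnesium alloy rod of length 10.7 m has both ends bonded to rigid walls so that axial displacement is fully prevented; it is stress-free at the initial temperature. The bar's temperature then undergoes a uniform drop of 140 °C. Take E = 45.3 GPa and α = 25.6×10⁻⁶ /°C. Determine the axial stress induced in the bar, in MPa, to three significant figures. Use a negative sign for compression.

Free thermal expansion αLΔT = 25.6e-6 · 10700 · -140 = -38.35 mm.
The walls impose strain ε = −(-38.35)/10700 = 3.5840e-03; σ = Eε = 45300 · 3.5840e-03 = 162.4 MPa.

162 MPa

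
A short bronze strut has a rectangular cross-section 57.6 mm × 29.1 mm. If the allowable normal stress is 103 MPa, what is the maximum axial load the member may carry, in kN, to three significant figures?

A = 1676 mm².
P_max = σ_allow · A = 103 · 1676 = 172600 N = 172.6 kN.

173 kN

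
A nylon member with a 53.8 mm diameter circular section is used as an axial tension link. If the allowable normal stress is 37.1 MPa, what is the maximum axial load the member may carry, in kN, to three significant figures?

84.3 kN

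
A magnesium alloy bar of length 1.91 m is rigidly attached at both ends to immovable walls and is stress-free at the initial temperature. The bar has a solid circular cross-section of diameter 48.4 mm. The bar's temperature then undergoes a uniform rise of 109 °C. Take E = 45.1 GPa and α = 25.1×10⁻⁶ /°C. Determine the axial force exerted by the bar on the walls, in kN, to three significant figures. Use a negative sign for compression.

-227 kN

Free thermal expansion αLΔT = 25.1e-6 · 1910 · 109 = 5.226 mm.
The walls impose strain ε = −(5.226)/1910 = -2.7359e-03; σ = Eε = 45100 · -2.7359e-03 = -123.4 MPa.
Wall reaction R = σ·A = -123.4·1840 = -227000 N = -227 kN.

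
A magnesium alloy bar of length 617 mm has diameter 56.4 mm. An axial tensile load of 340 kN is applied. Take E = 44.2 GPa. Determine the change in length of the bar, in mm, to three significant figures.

1.90 mm

A = 2498 mm².
δ_mech = NL/(AE) = 340000·617/(2498·44200) = 1.9 mm.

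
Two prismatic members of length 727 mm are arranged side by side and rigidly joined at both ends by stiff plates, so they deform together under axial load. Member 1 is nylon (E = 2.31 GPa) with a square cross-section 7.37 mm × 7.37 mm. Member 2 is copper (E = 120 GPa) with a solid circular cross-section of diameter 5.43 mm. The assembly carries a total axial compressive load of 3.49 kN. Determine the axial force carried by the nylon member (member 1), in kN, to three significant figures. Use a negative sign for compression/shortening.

-0.151 kN

A_1 = 54.32 mm².
A_2 = 23.16 mm².
Equal strain + equilibrium ⇒ each member carries load in proportion to AE: A₁E₁ = 125500 N, A₂E₂ = 2779000 N, ΣAE = 2904000 N.
F₁ = P·A₁E₁/ΣAE = -3490·125500/2904000 = -150.8 N.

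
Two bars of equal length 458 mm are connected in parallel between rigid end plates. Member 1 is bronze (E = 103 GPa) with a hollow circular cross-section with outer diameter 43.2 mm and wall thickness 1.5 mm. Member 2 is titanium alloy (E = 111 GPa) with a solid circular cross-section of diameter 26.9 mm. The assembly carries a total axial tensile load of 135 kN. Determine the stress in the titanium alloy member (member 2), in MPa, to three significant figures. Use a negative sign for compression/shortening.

A_1 = 196.5 mm².
A_2 = 568.3 mm².
Equal strain + equilibrium ⇒ each member carries load in proportion to AE: A₁E₁ = 20240000 N, A₂E₂ = 63080000 N, ΣAE = 83320000 N.
σ₂ = P·E₂/ΣAE = 135000·111000/83320000 = 179.8 MPa.

180 MPa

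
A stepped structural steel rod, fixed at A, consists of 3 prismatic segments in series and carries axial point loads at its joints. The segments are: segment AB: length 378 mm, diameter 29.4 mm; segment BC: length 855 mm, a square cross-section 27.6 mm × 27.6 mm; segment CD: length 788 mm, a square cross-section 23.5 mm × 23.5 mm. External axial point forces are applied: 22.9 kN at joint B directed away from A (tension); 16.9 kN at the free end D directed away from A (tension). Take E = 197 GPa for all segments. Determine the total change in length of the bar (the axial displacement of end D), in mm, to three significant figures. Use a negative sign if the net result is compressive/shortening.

Internal axial forces (sectioning from the free end, tension +): N_CD = 16.9 kN, N_BC = 16.9 kN, N_AB = 39.8 kN.
A_AB = 678.9 mm².
A_BC = 761.8 mm².
A_CD = 552.2 mm².
δ_AB = 39800·378/(678.9·197000) = 0.1125 mm
δ_BC = 16900·855/(761.8·197000) = 0.09629 mm
δ_CD = 16900·788/(552.2·197000) = 0.1224 mm
δ = Σδ_i = 0.3312 mm.

0.331 mm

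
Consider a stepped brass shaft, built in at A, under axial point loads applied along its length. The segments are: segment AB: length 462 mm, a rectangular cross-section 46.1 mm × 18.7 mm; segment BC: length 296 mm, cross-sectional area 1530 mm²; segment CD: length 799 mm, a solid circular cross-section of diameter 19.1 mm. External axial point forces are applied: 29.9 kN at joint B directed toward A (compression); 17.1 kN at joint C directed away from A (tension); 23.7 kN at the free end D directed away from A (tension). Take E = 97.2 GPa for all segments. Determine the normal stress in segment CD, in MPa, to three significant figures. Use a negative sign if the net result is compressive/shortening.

82.7 MPa

Internal axial forces (sectioning from the free end, tension +): N_CD = 23.7 kN, N_BC = 40.8 kN, N_AB = 10.9 kN.
A_CD = 286.5 mm².
σ_CD = N_CD/A_CD = 23700/286.5 = 82.72 MPa.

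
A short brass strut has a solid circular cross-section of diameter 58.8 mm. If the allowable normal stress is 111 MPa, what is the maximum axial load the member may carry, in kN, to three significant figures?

A = 2715 mm².
P_max = σ_allow · A = 111 · 2715 = 301400 N = 301.4 kN.

301 kN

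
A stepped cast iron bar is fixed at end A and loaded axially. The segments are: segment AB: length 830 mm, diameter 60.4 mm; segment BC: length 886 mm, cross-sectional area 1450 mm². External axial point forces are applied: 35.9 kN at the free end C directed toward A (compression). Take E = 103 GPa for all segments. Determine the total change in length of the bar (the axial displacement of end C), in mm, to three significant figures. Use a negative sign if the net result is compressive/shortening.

Internal axial forces (sectioning from the free end, tension +): N_BC = -35.9 kN, N_AB = -35.9 kN.
A_AB = 2865 mm².
δ_AB = -35900·830/(2865·103000) = -0.101 mm
δ_BC = -35900·886/(1450·103000) = -0.213 mm
δ = Σδ_i = -0.3139 mm.

-0.314 mm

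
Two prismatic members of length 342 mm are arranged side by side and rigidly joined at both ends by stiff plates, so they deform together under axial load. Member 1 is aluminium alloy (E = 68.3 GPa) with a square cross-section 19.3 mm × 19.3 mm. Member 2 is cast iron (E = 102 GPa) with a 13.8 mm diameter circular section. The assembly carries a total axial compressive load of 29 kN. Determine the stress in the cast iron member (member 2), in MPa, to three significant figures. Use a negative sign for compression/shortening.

-72.7 MPa

A_1 = 372.5 mm².
A_2 = 149.6 mm².
Equal strain + equilibrium ⇒ each member carries load in proportion to AE: A₁E₁ = 25440000 N, A₂E₂ = 15260000 N, ΣAE = 40700000 N.
σ₂ = P·E₂/ΣAE = -29000·102000/40700000 = -72.68 MPa.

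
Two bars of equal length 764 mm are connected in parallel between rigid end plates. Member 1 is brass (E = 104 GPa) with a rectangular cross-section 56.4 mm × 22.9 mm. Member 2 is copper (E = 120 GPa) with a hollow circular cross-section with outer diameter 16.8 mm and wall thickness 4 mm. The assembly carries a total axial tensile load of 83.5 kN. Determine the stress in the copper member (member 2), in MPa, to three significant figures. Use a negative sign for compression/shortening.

A_1 = 1292 mm².
A_2 = 160.8 mm².
Equal strain + equilibrium ⇒ each member carries load in proportion to AE: A₁E₁ = 134300000 N, A₂E₂ = 19300000 N, ΣAE = 153600000 N.
σ₂ = P·E₂/ΣAE = 83500·120000/153600000 = 65.22 MPa.

65.2 MPa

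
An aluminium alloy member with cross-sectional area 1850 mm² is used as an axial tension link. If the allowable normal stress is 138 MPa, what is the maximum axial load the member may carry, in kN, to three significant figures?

P_max = σ_allow · A = 138 · 1850 = 255300 N = 255.3 kN.

255 kN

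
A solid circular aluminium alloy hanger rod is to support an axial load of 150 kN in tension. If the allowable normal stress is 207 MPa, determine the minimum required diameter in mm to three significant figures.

Required area A ≥ P/σ_allow = 150000/207 = 724.6 mm².
For a solid circular section, d ≥ √(4A/π) = 30.37 mm.

30.4 mm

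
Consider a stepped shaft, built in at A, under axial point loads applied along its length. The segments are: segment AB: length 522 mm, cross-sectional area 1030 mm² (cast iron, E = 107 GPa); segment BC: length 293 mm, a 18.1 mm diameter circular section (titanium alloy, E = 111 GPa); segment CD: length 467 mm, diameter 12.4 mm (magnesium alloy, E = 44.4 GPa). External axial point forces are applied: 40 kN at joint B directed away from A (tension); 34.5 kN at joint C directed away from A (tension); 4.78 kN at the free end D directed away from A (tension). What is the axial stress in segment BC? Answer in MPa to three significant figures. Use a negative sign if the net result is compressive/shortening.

Internal axial forces (sectioning from the free end, tension +): N_CD = 4.78 kN, N_BC = 39.28 kN, N_AB = 79.28 kN.
A_BC = 257.3 mm².
σ_BC = N_BC/A_BC = 39280/257.3 = 152.7 MPa.

153 MPa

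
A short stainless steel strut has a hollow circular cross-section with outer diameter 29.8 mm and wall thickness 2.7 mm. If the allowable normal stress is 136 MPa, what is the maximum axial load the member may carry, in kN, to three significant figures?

31.3 kN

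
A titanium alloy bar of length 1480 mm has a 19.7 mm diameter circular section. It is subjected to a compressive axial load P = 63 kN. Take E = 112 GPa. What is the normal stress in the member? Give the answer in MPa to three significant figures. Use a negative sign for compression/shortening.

-207 MPa

A = 304.8 mm².
σ = N/A = -63000/304.8 = -206.7 MPa.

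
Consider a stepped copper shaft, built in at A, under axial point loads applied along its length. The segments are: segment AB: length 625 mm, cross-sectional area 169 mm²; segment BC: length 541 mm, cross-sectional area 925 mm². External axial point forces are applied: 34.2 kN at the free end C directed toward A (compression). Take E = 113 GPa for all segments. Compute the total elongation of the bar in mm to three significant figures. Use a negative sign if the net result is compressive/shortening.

-1.30 mm

Internal axial forces (sectioning from the free end, tension +): N_BC = -34.2 kN, N_AB = -34.2 kN.
δ_AB = -34200·625/(169·113000) = -1.119 mm
δ_BC = -34200·541/(925·113000) = -0.177 mm
δ = Σδ_i = -1.296 mm.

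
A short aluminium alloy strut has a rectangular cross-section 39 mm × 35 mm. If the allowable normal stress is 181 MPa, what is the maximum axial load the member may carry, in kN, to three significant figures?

A = 1365 mm².
P_max = σ_allow · A = 181 · 1365 = 247100 N = 247.1 kN.

247 kN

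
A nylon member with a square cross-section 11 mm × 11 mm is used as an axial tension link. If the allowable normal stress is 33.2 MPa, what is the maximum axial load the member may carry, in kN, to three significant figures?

A = 121 mm².
P_max = σ_allow · A = 33.2 · 121 = 4017 N = 4.017 kN.

4.02 kN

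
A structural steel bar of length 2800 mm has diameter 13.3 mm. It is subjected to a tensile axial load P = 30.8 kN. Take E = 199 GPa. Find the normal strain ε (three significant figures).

A = 138.9 mm².
σ = N/A = 221.7 MPa; ε = σ/E = 221.7/199000 = 1.114e-03.

0.00111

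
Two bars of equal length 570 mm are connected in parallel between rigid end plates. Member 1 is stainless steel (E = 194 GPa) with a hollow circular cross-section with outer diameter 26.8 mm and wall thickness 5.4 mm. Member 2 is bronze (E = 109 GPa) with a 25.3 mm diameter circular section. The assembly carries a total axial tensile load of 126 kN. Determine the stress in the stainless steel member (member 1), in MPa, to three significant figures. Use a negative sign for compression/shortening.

195 MPa

A_1 = 363 mm².
A_2 = 502.7 mm².
Equal strain + equilibrium ⇒ each member carries load in proportion to AE: A₁E₁ = 70430000 N, A₂E₂ = 54800000 N, ΣAE = 125200000 N.
σ₁ = P·E₁/ΣAE = 126000·194000/125200000 = 195.2 MPa.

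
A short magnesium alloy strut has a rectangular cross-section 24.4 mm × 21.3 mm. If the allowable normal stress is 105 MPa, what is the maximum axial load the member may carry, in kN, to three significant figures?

54.6 kN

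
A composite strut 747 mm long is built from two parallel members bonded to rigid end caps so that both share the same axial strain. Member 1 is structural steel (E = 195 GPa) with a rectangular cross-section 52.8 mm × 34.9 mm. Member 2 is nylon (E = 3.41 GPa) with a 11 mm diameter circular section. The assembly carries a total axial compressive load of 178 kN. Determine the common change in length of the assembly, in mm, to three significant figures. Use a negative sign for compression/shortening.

-0.370 mm

A_1 = 1843 mm².
A_2 = 95.03 mm².
Equal strain + equilibrium ⇒ each member carries load in proportion to AE: A₁E₁ = 359300000 N, A₂E₂ = 324100 N, ΣAE = 359700000 N.
δ = PL/ΣAE = -178000·747/359700000 = -0.3697 mm.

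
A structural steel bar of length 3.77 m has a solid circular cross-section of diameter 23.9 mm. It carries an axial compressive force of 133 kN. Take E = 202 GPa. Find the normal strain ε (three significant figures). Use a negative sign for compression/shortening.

-0.00147

A = 448.6 mm².
σ = N/A = -296.5 MPa; ε = σ/E = -296.5/202000 = -1.468e-03.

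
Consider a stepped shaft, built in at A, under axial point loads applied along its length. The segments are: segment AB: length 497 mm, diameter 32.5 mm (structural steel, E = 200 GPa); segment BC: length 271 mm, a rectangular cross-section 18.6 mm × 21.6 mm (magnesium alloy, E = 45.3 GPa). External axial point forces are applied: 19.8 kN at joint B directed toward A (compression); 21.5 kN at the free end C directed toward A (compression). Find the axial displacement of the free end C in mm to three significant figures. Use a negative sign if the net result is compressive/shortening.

Internal axial forces (sectioning from the free end, tension +): N_BC = -21.5 kN, N_AB = -41.3 kN.
A_AB = 829.6 mm².
A_BC = 401.8 mm².
δ_AB = -41300·497/(829.6·200000) = -0.1237 mm
δ_BC = -21500·271/(401.8·45300) = -0.3201 mm
δ = Σδ_i = -0.4439 mm.

-0.444 mm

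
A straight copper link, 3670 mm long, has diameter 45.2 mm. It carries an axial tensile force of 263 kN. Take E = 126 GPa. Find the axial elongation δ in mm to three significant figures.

A = 1605 mm².
δ_mech = NL/(AE) = 263000·3670/(1605·126000) = 4.774 mm.

4.77 mm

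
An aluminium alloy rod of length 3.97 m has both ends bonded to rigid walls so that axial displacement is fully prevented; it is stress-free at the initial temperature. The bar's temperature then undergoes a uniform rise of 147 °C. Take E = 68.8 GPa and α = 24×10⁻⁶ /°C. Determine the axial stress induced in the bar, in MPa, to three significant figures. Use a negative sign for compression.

Free thermal expansion αLΔT = 24e-6 · 3970 · 147 = 14.01 mm.
The walls impose strain ε = −(14.01)/3970 = -3.5280e-03; σ = Eε = 68800 · -3.5280e-03 = -242.7 MPa.

-243 MPa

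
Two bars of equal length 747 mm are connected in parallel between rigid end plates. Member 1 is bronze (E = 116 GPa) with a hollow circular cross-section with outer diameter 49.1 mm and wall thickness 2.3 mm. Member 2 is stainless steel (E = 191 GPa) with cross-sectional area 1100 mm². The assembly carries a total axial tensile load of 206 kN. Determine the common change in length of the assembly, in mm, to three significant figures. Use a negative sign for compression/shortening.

0.617 mm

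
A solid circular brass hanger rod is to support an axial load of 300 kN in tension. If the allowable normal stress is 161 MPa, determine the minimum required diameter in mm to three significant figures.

Required area A ≥ P/σ_allow = 300000/161 = 1863 mm².
For a solid circular section, d ≥ √(4A/π) = 48.71 mm.

48.7 mm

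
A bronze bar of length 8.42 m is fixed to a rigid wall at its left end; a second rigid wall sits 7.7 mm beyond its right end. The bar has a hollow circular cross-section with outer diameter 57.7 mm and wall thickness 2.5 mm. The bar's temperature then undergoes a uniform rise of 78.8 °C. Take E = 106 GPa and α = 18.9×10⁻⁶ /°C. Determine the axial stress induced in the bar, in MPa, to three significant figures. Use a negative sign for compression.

Free thermal expansion αLΔT = 18.9e-6 · 8420 · 78.8 = 12.54 mm.
The walls engage after the gap closes; constrained expansion = 12.54 − 7.7 = 4.84 mm.
The walls impose strain ε = −(4.84)/8420 = -5.7483e-04; σ = Eε = 106000 · -5.7483e-04 = -60.93 MPa.

-60.9 MPa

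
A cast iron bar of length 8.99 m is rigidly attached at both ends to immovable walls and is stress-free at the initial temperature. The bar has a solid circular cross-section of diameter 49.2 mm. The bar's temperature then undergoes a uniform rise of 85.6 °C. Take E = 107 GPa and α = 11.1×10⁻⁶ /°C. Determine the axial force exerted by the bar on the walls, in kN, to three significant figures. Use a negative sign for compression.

Free thermal expansion αLΔT = 11.1e-6 · 8990 · 85.6 = 8.542 mm.
The walls impose strain ε = −(8.542)/8990 = -9.5016e-04; σ = Eε = 107000 · -9.5016e-04 = -101.7 MPa.
Wall reaction R = σ·A = -101.7·1901 = -193300 N = -193.3 kN.

-193 kN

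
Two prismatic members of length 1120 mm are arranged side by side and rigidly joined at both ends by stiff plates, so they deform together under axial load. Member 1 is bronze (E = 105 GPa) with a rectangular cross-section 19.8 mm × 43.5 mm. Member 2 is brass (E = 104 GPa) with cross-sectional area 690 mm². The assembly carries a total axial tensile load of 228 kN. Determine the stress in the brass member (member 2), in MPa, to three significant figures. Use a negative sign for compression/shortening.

A_1 = 861.3 mm².
Equal strain + equilibrium ⇒ each member carries load in proportion to AE: A₁E₁ = 90440000 N, A₂E₂ = 71760000 N, ΣAE = 162200000 N.
σ₂ = P·E₂/ΣAE = 228000·104000/162200000 = 146.2 MPa.

146 MPa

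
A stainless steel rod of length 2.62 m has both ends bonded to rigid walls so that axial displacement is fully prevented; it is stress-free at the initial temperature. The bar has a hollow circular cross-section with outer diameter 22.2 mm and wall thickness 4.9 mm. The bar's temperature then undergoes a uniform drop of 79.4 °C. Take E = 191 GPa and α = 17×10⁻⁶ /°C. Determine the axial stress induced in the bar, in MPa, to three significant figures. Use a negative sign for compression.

Free thermal expansion αLΔT = 17e-6 · 2620 · -79.4 = -3.536 mm.
The walls impose strain ε = −(-3.536)/2620 = 1.3498e-03; σ = Eε = 191000 · 1.3498e-03 = 257.8 MPa.

258 MPa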